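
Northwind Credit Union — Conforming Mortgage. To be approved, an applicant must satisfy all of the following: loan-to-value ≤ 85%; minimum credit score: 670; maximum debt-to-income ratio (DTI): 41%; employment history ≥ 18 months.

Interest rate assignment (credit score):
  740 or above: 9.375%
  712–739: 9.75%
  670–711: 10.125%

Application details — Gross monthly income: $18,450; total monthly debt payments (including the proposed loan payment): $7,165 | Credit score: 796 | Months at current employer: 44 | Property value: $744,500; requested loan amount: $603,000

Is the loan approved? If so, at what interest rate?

Approved at 9.375%

Credit score 796 ≥ 670 (meets minimum)
LTV = 603,000/744,500 = 81% ≤ 85%
Debt-to-income = 7,165/18,450 = 38.8% — meets 41% limit
Employment 44 ≥ 18 months
All requirements met. Score 796 falls in the 740 or above tier → 9.375%.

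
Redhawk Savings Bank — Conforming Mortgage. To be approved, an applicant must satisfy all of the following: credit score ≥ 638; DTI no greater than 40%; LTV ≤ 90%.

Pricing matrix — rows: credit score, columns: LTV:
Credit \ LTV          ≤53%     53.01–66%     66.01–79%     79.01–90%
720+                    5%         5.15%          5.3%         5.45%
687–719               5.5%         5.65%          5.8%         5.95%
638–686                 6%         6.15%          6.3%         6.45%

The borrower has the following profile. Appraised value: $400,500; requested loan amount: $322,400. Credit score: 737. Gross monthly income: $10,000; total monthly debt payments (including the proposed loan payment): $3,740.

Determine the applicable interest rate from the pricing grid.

Credit score 737 ≥ 638; DTI: 3,740 ÷ 10,000 = 37.4%, within the 40% cap
LTV: 322,400 ÷ 400,500 = 80.5%, within 90% cap
Score 737 is in the 720+ band; LTV 80.5% is in the 79.01–90% band → 5.45%.

5.45%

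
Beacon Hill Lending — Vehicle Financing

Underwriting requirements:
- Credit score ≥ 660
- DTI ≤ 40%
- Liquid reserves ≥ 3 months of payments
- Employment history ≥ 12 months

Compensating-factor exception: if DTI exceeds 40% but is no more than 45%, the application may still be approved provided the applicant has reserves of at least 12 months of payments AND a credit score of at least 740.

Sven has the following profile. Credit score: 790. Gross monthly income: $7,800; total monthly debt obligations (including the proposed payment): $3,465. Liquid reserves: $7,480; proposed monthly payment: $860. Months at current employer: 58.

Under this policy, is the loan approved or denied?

Credit score 790 ≥ 660 (meets base)
DTI: 3,465 ÷ 7,800 = 44.4%, over the 40% base limit.
Reserves = 7,480/860 = 8.7 months ≥ 3
Employment 58 ≥ 12 months
DTI 44.4% is within the 40%–45% exception band; checking compensating factors.
Reserves 8.7 < 12 months; credit score 790 ≥ 740.
Compensating-factor requirement not fully met.

Denied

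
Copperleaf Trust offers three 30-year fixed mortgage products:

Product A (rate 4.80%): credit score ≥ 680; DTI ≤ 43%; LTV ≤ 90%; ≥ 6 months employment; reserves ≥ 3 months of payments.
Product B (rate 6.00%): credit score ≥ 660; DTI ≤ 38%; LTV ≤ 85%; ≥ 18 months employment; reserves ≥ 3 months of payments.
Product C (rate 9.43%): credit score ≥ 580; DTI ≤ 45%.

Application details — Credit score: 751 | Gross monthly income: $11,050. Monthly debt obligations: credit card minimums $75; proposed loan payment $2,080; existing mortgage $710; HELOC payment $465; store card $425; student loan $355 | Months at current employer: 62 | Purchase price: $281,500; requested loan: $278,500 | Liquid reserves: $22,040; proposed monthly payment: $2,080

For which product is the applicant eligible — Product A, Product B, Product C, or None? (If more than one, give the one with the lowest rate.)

Product C

Total debts = (75 + 2,080 + 710 + 465 + 425 + 355) = 4,110; DTI = 4,110/11,050 = 37.2%.
LTV = 278,500/281,500 = 98.9%.
Reserves = 22,040/2,080 = 10.6 months.
Product A: score 751 ≥ 680; DTI 37.2% ≤ 43%; LTV 98.9% > 90%; employment 62 ≥ 6 mo; reserves 10.6 ≥ 3 mo → does not qualify.
Product B: score 751 ≥ 660; DTI 37.2% ≤ 38%; LTV 98.9% > 85%; employment 62 ≥ 18 mo; reserves 10.6 ≥ 3 mo → does not qualify.
Product C: score 751 ≥ 580; DTI 37.2% ≤ 45% → qualifies.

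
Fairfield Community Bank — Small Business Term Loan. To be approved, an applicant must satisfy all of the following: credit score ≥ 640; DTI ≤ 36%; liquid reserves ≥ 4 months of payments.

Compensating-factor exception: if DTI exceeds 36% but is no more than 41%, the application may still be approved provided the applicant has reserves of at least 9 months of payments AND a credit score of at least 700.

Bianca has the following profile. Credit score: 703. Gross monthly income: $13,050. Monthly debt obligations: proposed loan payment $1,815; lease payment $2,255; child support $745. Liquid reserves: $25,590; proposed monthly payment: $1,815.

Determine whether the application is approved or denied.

Approved

Credit score 703 ≥ 640 (meets base)
Total debts = (1,815 + 2,255 + 745) = 4,815. DTI: 4,815 ÷ 13,050 = 36.9%, over the 36% base limit.
Liquid reserves cover 25,590/1,815 = 14.1 months — ≥ 4 required
36.9% falls in the override range (36%–41%), so the compensating-factor test applies.
Override check — reserves: 14.1 mo (ok); score: 703 (ok).
Both override conditions satisfied; DTI exception granted.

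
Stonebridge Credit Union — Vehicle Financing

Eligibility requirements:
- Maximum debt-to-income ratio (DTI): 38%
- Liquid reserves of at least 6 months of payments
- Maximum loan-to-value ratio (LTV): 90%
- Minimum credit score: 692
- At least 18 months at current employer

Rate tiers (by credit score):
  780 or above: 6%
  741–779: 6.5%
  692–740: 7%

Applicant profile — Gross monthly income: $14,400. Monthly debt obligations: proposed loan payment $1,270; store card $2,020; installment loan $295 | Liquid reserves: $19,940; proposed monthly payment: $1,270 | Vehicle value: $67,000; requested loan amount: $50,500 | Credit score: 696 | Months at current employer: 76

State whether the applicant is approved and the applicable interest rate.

Credit score 696 ≥ 692 (meets minimum)
Reserves: 19,940 ÷ 1,270 = 15.7 months (meets 6-month minimum)
Total monthly debts = (1,270 + 2,020 + 295) = 3,585. DTI = 3,585/14,400 = 24.9% ≤ 38%
Employment 76 ≥ 18 months
LTV: 50,500 ÷ 67,000 = 75.4%, within 90% cap
All requirements met. Score 696 falls in the 692–740 tier → 7%.

Approved at 7%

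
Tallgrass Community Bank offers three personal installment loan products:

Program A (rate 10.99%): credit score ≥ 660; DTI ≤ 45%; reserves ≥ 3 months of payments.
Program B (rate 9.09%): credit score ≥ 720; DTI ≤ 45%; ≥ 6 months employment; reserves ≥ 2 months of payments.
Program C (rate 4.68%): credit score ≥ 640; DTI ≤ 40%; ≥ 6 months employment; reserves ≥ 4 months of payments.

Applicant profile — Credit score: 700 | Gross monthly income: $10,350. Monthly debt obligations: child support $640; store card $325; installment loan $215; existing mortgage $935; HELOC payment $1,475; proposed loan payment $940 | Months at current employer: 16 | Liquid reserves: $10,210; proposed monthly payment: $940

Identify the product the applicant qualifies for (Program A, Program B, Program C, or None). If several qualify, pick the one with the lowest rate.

Program A

Total debts = (640 + 325 + 215 + 935 + 1,475 + 940) = 4,530; DTI = 4,530/10,350 = 43.8%.
Reserves = 10,210/940 = 10.9 months.
Program A: score 700 ≥ 660; DTI 43.8% ≤ 45%; reserves 10.9 ≥ 3 mo → qualifies.
Program B: score 700 < 720; DTI 43.8% ≤ 45%; employment 16 ≥ 6 mo; reserves 10.9 ≥ 2 mo → does not qualify.
Program C: score 700 ≥ 640; DTI 43.8% > 40%; employment 16 ≥ 6 mo; reserves 10.9 ≥ 4 mo → does not qualify.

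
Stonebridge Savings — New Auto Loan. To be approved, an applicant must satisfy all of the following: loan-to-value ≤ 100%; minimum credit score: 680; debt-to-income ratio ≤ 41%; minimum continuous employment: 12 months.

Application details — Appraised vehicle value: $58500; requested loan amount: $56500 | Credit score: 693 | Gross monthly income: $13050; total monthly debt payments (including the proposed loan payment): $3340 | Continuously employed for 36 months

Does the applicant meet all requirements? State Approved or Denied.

Approved

LTV = 56,500/58,500 = 96.6% ≤ 100%
Credit score 693 ≥ 680 (meets)
Debt-to-income = 3,340/13,050 = 25.6% — meets 41% limit
Employment 36 ≥ 12 months
All criteria satisfied.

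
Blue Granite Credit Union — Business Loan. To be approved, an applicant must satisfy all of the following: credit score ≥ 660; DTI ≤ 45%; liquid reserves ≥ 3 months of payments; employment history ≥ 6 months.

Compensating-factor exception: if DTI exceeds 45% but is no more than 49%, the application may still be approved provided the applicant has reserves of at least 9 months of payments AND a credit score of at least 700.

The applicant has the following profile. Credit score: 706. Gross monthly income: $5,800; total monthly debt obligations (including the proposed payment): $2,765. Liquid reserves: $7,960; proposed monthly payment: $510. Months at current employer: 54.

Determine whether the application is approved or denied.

Credit score 706 ≥ 660 (meets base)
DTI = 2,765/5,800 = 47.7% > 45% — standard DTI limit exceeded.
Reserves = 7,960/510 = 15.6 months ≥ 3
Employment 54 ≥ 6 months
47.7% falls in the override range (45%–49%), so the compensating-factor test applies.
Reserves 15.6 ≥ 9 months; credit score 706 ≥ 700.
Both override conditions satisfied; DTI exception granted.

Approved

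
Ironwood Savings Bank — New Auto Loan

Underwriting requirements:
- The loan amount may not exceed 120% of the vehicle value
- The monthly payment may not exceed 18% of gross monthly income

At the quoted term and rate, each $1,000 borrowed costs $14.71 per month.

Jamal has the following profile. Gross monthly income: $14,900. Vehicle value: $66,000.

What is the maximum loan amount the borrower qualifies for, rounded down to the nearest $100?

$79,200

Payment cap: 18% × $14,900 = $2,682/month.
At $14.71 per $1,000, that supports 2,682/14.71 × 1,000 ≈ $182,324 → $182,300.
LTV cap: 120% × $66,000 = $79,200 → $79,200.
Binding constraint: loan-to-value.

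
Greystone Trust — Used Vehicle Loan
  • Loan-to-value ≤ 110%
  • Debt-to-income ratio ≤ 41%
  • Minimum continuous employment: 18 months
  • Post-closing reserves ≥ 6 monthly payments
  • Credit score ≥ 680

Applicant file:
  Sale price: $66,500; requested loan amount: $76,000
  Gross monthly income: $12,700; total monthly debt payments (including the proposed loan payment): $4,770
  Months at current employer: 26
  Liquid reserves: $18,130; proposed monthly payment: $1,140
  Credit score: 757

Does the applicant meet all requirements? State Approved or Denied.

Loan-to-value = 76,000/66,500 = 114.3% — fail (110% max)
Debt-to-income = 4,770/12,700 = 37.6% — meets 41% limit
Employment 26 ≥ 18 months
Reserves: 18,130 ÷ 1,140 = 15.9 months (meets 6-month minimum)
Credit score 757 ≥ 680 (meets)
Fails on LTV.

Denied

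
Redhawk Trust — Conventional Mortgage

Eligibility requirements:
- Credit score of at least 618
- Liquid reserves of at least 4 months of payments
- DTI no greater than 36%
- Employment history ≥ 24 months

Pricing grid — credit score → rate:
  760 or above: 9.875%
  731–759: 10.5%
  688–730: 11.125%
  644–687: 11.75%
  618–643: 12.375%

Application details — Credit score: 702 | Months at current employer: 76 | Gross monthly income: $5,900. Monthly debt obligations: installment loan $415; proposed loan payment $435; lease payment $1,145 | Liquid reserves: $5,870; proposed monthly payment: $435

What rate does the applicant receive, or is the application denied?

Credit score 702 ≥ 618 (meets minimum)
Employment 76 ≥ 24 months
Total monthly debts = (415 + 435 + 1,145) = 1,995. DTI: 1,995 ÷ 5,900 = 33.8%, within the 36% cap
Liquid reserves cover 5,870/435 = 13.5 months — ≥ 4 required
All requirements met. Score 702 falls in the 688–730 tier → 11.125%.

Approved at 11.125%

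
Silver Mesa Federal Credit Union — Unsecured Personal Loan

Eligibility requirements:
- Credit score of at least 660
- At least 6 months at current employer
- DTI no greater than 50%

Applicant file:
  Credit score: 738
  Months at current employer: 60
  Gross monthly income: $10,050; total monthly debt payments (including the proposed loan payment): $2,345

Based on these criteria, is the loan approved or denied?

Credit score 738 ≥ 660 (meets)
Employment 60 ≥ 6 months
DTI = 2,345/10,050 = 23.3% ≤ 50%
All criteria satisfied.

Approved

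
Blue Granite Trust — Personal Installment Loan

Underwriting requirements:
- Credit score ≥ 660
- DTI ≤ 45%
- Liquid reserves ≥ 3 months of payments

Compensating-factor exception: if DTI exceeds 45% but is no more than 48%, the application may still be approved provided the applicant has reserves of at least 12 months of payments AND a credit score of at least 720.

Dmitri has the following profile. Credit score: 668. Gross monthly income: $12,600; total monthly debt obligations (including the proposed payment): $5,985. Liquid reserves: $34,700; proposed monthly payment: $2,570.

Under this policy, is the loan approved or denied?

Credit score 668 ≥ 660 (meets base)
DTI: 5,985 ÷ 12,600 = 47.5%, over the 45% base limit.
Liquid reserves cover 34,700/2,570 = 13.5 months — ≥ 3 required
47.5% falls in the override range (45%–48%), so the compensating-factor test applies.
Override check — reserves: 13.5 mo (ok); score: 668 (below 720).
Compensating-factor requirement not fully met.

Denied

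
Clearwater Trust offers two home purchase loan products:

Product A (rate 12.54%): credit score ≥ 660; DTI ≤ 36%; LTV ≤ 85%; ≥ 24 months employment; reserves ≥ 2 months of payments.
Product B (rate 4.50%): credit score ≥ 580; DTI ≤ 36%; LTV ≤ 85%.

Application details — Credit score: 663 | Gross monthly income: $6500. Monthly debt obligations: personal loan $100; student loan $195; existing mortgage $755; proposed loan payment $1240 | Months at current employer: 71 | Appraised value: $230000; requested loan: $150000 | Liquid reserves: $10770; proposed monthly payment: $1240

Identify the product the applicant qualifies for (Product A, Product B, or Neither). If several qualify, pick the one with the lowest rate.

Product B

Total debts = (100 + 195 + 755 + 1,240) = 2,290; DTI = 2,290/6,500 = 35.2%.
LTV = 150,000/230,000 = 65.2%.
Reserves = 10,770/1,240 = 8.7 months.
Product A: score 663 ≥ 660; DTI 35.2% ≤ 36%; LTV 65.2% ≤ 85%; employment 71 ≥ 24 mo; reserves 8.7 ≥ 2 mo → qualifies.
Product B: score 663 ≥ 580; DTI 35.2% ≤ 36%; LTV 65.2% ≤ 85% → qualifies.
Qualifying: Product A, Product B. Lowest rate is 4.50% → Product B.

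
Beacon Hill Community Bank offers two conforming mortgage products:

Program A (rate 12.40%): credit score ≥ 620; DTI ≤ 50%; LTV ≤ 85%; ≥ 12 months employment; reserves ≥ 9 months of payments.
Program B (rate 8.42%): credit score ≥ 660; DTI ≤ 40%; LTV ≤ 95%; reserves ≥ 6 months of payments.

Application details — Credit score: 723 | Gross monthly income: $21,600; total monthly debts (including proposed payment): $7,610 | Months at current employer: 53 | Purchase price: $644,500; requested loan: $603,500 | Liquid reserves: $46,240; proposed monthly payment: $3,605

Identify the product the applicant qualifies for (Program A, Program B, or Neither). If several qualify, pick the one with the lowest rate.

Program B

DTI = 7,610/21,600 = 35.2%.
LTV = 603,500/644,500 = 93.6%.
Reserves = 46,240/3,605 = 12.8 months.
Program A: score 723 ≥ 620; DTI 35.2% ≤ 50%; LTV 93.6% > 85%; employment 53 ≥ 12 mo; reserves 12.8 ≥ 9 mo → does not qualify.
Program B: score 723 ≥ 660; DTI 35.2% ≤ 40%; LTV 93.6% ≤ 95%; reserves 12.8 ≥ 6 mo → qualifies.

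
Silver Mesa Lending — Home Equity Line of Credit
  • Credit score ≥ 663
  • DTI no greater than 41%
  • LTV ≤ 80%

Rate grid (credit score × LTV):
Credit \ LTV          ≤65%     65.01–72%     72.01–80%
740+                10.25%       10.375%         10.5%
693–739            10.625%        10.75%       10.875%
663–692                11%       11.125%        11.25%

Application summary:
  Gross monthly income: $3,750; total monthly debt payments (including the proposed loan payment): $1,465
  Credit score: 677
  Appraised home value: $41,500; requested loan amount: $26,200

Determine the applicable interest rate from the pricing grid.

Credit score 677 ≥ 663; Debt-to-income = 1,465/3,750 = 39.1% — meets 41% limit
LTV = 26,200/41,500 = 63.1% ≤ 80%
Row: 677 falls in 663–692. Column: 63.1% falls in ≤65%. Rate = 11%.

11%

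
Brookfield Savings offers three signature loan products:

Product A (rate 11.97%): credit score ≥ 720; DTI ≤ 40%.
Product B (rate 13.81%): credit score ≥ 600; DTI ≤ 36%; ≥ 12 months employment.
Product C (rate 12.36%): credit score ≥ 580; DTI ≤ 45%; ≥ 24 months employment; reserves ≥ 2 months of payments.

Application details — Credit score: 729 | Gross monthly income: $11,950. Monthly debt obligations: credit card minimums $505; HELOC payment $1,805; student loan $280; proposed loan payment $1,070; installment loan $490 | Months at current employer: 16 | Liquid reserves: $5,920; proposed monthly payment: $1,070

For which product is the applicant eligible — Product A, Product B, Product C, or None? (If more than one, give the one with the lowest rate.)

Product A

Total debts = (505 + 1,805 + 280 + 1,070 + 490) = 4,150; DTI = 4,150/11,950 = 34.7%.
Reserves = 5,920/1,070 = 5.5 months.
Product A: score 729 ≥ 720; DTI 34.7% ≤ 40% → qualifies.
Product B: score 729 ≥ 600; DTI 34.7% ≤ 36%; employment 16 ≥ 12 mo → qualifies.
Product C: score 729 ≥ 580; DTI 34.7% ≤ 45%; employment 16 < 24 mo; reserves 5.5 ≥ 2 mo → does not qualify.
Qualifying: Product A, Product B. Lowest rate is 11.97% → Product A.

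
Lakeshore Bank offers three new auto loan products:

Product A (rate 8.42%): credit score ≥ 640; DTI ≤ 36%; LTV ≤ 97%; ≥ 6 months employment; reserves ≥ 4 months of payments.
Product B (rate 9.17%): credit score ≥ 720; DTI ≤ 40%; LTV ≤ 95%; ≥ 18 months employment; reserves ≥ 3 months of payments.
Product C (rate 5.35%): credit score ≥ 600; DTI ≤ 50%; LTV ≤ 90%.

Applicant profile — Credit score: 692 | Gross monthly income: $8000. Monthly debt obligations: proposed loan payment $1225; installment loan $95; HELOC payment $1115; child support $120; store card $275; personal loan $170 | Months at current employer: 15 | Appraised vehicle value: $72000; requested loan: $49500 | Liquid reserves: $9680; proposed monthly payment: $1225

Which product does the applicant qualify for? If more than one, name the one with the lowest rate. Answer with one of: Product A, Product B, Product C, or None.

Total debts = (1,225 + 95 + 1,115 + 120 + 275 + 170) = 3,000; DTI = 3,000/8,000 = 37.5%.
LTV = 49,500/72,000 = 68.8%.
Reserves = 9,680/1,225 = 7.9 months.
Product A: score 692 ≥ 640; DTI 37.5% > 36%; LTV 68.8% ≤ 97%; employment 15 ≥ 6 mo; reserves 7.9 ≥ 4 mo → does not qualify.
Product B: score 692 < 720; DTI 37.5% ≤ 40%; LTV 68.8% ≤ 95%; employment 15 < 18 mo; reserves 7.9 ≥ 3 mo → does not qualify.
Product C: score 692 ≥ 600; DTI 37.5% ≤ 50%; LTV 68.8% ≤ 90% → qualifies.

Product C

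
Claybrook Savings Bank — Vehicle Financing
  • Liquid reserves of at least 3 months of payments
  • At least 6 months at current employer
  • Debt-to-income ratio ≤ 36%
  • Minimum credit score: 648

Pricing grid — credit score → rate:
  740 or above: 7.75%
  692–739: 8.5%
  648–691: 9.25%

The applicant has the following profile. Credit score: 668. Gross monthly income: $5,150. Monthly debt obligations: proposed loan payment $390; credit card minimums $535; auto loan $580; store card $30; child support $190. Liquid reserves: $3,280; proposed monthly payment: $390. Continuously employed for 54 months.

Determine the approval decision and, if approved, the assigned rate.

Credit score 668 ≥ 648 (meets minimum)
Employment 54 ≥ 6 months
Total monthly debts = (390 + 535 + 580 + 30 + 190) = 1,725. Debt-to-income = 1,725/5,150 = 33.5% — meets 36% limit
Reserves: 3,280 ÷ 390 = 8.4 months (meets 3-month minimum)
All requirements met. Score 668 falls in the 648–691 tier → 9.25%.

Approved at 9.25%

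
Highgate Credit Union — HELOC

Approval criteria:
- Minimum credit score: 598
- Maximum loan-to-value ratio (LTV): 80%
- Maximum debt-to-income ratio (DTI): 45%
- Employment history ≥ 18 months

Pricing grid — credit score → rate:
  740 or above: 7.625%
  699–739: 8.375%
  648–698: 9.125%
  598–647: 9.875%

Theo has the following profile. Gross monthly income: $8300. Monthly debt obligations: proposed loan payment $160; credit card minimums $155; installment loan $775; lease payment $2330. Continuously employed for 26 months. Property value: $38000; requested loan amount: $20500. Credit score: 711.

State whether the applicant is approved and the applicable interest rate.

Credit score 711 ≥ 598 (meets minimum)
LTV: 20,500 ÷ 38,000 = 53.9%, within 80% cap
Employment 26 ≥ 18 months
Total monthly debts = (160 + 155 + 775 + 2,330) = 3,420. DTI = 3,420/8,300 = 41.2% ≤ 45%
All requirements met. Score 711 falls in the 699–739 tier → 8.375%.

Approved at 8.375%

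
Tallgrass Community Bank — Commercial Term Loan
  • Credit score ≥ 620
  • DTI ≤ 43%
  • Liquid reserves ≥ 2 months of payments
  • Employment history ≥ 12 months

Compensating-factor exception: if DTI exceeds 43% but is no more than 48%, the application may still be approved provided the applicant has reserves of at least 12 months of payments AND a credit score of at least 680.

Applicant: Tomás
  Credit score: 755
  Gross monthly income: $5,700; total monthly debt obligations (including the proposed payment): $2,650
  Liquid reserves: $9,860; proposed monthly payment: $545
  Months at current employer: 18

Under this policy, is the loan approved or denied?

Approved

Credit score 755 ≥ 620 (meets base)
DTI: 2,650 ÷ 5,700 = 46.5%, over the 43% base limit.
Reserves = 9,860/545 = 18.1 months ≥ 2
Employment 18 ≥ 12 months
46.5% falls in the override range (43%–48%), so the compensating-factor test applies.
Reserves 18.1 ≥ 12 months; credit score 755 ≥ 680.
Both override conditions satisfied; DTI exception granted.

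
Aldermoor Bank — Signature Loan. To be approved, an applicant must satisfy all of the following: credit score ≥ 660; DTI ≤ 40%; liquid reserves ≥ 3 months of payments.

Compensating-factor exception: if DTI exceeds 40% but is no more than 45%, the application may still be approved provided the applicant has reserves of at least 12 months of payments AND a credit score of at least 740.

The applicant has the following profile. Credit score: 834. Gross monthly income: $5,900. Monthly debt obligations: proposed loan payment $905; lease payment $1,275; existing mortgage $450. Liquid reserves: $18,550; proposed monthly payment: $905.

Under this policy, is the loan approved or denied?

Credit score 834 ≥ 660 (meets base)
Total debts = (905 + 1,275 + 450) = 2,630. DTI: 2,630 ÷ 5,900 = 44.6%, over the 40% base limit.
Liquid reserves cover 18,550/905 = 20.5 months — ≥ 3 required
44.6% falls in the override range (40%–45%), so the compensating-factor test applies.
Reserves 20.5 ≥ 12 months; credit score 834 ≥ 740.
Both override conditions satisfied; DTI exception granted.

Approved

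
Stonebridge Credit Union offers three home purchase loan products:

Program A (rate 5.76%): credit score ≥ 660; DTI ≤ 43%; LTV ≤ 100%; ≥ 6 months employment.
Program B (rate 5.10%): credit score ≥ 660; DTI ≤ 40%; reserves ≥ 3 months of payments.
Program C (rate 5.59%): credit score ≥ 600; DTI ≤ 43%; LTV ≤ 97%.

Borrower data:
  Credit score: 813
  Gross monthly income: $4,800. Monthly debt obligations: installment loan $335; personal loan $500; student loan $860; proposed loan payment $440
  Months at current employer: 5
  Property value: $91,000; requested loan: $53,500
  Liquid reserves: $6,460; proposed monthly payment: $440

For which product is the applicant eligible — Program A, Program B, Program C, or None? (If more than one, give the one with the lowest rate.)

Total debts = (335 + 500 + 860 + 440) = 2,135; DTI = 2,135/4,800 = 44.5%.
LTV = 53,500/91,000 = 58.8%.
Reserves = 6,460/440 = 14.7 months.
Program A: score 813 ≥ 660; DTI 44.5% > 43%; LTV 58.8% ≤ 100%; employment 5 < 6 mo → does not qualify.
Program B: score 813 ≥ 660; DTI 44.5% > 40%; reserves 14.7 ≥ 3 mo → does not qualify.
Program C: score 813 ≥ 600; DTI 44.5% > 43%; LTV 58.8% ≤ 97% → does not qualify.

None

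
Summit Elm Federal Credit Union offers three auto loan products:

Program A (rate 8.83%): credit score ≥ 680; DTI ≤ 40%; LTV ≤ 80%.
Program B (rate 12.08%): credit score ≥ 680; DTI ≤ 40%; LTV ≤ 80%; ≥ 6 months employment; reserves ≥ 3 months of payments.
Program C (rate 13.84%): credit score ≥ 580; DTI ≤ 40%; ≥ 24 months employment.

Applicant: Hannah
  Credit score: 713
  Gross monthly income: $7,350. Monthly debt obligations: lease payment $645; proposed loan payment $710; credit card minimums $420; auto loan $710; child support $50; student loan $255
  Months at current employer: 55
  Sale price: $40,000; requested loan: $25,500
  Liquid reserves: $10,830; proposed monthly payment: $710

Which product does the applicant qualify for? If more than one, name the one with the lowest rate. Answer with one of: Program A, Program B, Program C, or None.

Total debts = (645 + 710 + 420 + 710 + 50 + 255) = 2,790; DTI = 2,790/7,350 = 38%.
LTV = 25,500/40,000 = 63.8%.
Reserves = 10,830/710 = 15.3 months.
Program A: score 713 ≥ 680; DTI 38% ≤ 40%; LTV 63.8% ≤ 80% → qualifies.
Program B: score 713 ≥ 680; DTI 38% ≤ 40%; LTV 63.8% ≤ 80%; employment 55 ≥ 6 mo; reserves 15.3 ≥ 3 mo → qualifies.
Program C: score 713 ≥ 580; DTI 38% ≤ 40%; employment 55 ≥ 24 mo → qualifies.
Qualifying: Program A, Program B, Program C. Lowest rate is 8.83% → Program A.

Program A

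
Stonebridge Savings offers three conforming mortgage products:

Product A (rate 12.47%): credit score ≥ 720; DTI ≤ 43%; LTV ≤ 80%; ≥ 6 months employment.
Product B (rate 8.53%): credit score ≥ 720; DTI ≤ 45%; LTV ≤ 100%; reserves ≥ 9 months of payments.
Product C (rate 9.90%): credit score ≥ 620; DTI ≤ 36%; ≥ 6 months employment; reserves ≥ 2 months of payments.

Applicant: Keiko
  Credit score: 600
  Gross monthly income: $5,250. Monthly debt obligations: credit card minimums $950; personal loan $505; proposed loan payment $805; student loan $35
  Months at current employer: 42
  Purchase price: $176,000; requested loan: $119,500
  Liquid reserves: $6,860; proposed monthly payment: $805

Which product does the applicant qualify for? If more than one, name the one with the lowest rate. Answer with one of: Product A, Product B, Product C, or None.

Total debts = (950 + 505 + 805 + 35) = 2,295; DTI = 2,295/5,250 = 43.7%.
LTV = 119,500/176,000 = 67.9%.
Reserves = 6,860/805 = 8.5 months.
Product A: score 600 < 720; DTI 43.7% > 43%; LTV 67.9% ≤ 80%; employment 42 ≥ 6 mo → does not qualify.
Product B: score 600 < 720; DTI 43.7% ≤ 45%; LTV 67.9% ≤ 100%; reserves 8.5 < 9 mo → does not qualify.
Product C: score 600 < 620; DTI 43.7% > 36%; employment 42 ≥ 6 mo; reserves 8.5 ≥ 2 mo → does not qualify.

None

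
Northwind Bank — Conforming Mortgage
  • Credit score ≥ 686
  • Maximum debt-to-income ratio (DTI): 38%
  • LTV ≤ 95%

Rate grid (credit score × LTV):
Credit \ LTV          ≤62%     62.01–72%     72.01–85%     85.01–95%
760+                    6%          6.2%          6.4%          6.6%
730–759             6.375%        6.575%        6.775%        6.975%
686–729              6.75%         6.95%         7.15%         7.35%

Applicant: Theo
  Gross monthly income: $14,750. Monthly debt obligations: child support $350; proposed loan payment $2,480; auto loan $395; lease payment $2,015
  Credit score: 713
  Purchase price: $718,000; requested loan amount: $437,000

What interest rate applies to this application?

Credit score 713 ≥ 686; Total monthly debts = (350 + 2,480 + 395 + 2,015) = 5,240. Debt-to-income = 5,240/14,750 = 35.5% — meets 38% limit
LTV: 437,000 ÷ 718,000 = 60.9%, within 95% cap
Score 713 is in the 686–729 band; LTV 60.9% is in the ≤62% band → 6.75%.

6.75%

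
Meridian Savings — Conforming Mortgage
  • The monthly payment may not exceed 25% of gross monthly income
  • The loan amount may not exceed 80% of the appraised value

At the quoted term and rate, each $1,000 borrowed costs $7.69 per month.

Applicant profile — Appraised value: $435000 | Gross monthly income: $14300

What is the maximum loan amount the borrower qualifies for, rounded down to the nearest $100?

Payment cap: 25% × $14,300 = $3,575/month.
At $7.69 per $1,000, that supports 3,575/7.69 × 1,000 ≈ $464,889 → $464,800.
LTV cap: 80% × $435,000 = $348,000 → $348,000.
Binding constraint: loan-to-value.

$348,000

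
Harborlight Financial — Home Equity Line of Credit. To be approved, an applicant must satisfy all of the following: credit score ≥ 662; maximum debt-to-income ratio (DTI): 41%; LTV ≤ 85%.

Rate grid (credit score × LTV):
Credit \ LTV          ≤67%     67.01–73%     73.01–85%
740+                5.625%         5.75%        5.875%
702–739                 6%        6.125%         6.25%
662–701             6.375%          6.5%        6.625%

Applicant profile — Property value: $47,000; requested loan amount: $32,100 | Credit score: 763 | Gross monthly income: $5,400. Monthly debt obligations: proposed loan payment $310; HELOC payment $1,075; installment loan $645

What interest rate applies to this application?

5.75%

Credit score 763 ≥ 662; Total monthly debts = (310 + 1,075 + 645) = 2,030. Debt-to-income = 2,030/5,400 = 37.6% — meets 41% limit
LTV: 32,100 ÷ 47,000 = 68.3%, within 85% cap
Credit 763 → row 740+; LTV 68.3% → column 67.01–73%. Grid cell → 5.75%.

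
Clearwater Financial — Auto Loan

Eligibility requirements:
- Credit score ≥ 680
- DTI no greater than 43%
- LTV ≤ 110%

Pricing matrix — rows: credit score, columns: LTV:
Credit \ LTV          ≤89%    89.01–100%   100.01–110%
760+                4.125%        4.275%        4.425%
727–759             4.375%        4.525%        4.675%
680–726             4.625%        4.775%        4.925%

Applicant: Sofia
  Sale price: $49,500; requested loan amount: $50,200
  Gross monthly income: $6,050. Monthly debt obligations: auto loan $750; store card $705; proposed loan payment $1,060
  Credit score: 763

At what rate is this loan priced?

4.425%

Credit score 763 ≥ 680; Total monthly debts = (750 + 705 + 1,060) = 2,515. Debt-to-income = 2,515/6,050 = 41.6% — meets 43% limit
LTV = 50,200/49,500 = 101.4% ≤ 110%
Row: 763 falls in 760+. Column: 101.4% falls in 100.01–110%. Rate = 4.425%.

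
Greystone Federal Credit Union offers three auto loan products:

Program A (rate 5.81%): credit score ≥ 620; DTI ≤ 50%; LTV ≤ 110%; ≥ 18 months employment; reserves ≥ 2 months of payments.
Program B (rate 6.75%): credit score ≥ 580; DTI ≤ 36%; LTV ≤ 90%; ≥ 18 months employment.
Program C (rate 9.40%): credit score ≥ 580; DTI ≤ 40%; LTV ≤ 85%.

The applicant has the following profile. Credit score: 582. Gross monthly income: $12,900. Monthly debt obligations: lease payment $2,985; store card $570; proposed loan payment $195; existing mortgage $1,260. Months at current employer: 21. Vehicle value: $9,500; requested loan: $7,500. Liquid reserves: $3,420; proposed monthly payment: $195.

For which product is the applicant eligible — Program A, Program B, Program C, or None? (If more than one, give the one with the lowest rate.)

Total debts = (2,985 + 570 + 195 + 1,260) = 5,010; DTI = 5,010/12,900 = 38.8%.
LTV = 7,500/9,500 = 78.9%.
Reserves = 3,420/195 = 17.5 months.
Program A: score 582 < 620; DTI 38.8% ≤ 50%; LTV 78.9% ≤ 110%; employment 21 ≥ 18 mo; reserves 17.5 ≥ 2 mo → does not qualify.
Program B: score 582 ≥ 580; DTI 38.8% > 36%; LTV 78.9% ≤ 90%; employment 21 ≥ 18 mo → does not qualify.
Program C: score 582 ≥ 580; DTI 38.8% ≤ 40%; LTV 78.9% ≤ 85% → qualifies.

Program C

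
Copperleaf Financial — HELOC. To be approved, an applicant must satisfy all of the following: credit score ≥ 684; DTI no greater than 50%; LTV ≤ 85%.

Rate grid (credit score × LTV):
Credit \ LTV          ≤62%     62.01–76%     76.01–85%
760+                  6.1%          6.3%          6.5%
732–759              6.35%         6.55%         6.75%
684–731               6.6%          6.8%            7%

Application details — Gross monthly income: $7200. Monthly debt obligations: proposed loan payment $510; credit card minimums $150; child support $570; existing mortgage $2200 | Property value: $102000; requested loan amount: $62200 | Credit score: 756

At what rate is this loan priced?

6.35%

Credit score 756 ≥ 684; Total monthly debts = (510 + 150 + 570 + 2,200) = 3,430. DTI = 3,430/7,200 = 47.6% ≤ 50%
LTV: 62,200 ÷ 102,000 = 61%, within 85% cap
Row: 756 falls in 732–759. Column: 61% falls in ≤62%. Rate = 6.35%.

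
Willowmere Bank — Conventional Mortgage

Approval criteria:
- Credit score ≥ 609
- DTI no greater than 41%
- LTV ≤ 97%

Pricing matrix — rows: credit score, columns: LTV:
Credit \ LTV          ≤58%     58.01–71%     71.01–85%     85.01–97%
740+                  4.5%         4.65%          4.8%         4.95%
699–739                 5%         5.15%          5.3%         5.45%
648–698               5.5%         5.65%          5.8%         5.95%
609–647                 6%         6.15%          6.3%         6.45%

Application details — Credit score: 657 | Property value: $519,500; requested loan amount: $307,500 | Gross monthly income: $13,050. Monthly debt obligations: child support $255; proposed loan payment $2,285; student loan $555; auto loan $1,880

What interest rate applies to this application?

Credit score 657 ≥ 609; Total monthly debts = (255 + 2,285 + 555 + 1,880) = 4,975. DTI = 4,975/13,050 = 38.1% ≤ 41%
Loan-to-value = 307,500/519,500 = 59.2% — pass (97% max)
Credit 657 → row 648–698; LTV 59.2% → column 58.01–71%. Grid cell → 5.65%.

5.65%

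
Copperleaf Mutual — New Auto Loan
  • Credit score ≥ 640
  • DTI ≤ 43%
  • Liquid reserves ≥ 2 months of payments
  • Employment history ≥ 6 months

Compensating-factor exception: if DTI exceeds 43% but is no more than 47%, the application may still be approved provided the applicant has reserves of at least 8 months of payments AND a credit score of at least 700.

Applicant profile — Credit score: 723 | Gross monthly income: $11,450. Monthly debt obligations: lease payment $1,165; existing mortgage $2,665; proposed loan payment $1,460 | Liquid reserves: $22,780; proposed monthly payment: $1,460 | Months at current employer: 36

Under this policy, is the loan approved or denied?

Approved

Credit score 723 ≥ 640 (meets base)
Total debts = (1,165 + 2,665 + 1,460) = 5,290. DTI = 5,290/11,450 = 46.2% > 43% — standard DTI limit exceeded.
Reserves: 22,780 ÷ 1,460 = 15.6 months (meets 2-month minimum)
Employment 36 ≥ 6 months
DTI 46.2% is within the 43%–47% exception band; checking compensating factors.
Override check — reserves: 15.6 mo (ok); score: 723 (ok).
Both compensating conditions met → exception applies.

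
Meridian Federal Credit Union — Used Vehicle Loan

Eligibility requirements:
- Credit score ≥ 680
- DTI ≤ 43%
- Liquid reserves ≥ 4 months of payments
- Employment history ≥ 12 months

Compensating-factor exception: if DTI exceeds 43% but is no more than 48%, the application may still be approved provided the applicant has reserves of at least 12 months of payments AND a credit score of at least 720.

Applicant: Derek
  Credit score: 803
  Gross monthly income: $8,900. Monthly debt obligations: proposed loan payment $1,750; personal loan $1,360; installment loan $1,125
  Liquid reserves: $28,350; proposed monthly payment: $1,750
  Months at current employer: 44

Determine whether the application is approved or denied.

Approved

Credit score 803 ≥ 680 (meets base)
Total debts = (1,750 + 1,360 + 1,125) = 4,235. DTI = 4,235/8,900 = 47.6% > 43% — standard DTI limit exceeded.
Reserves = 28,350/1,750 = 16.2 months ≥ 4
Employment 44 ≥ 12 months
47.6% falls in the override range (43%–48%), so the compensating-factor test applies.
Reserves 16.2 ≥ 12 months; credit score 803 ≥ 720.
Both compensating conditions met → exception applies.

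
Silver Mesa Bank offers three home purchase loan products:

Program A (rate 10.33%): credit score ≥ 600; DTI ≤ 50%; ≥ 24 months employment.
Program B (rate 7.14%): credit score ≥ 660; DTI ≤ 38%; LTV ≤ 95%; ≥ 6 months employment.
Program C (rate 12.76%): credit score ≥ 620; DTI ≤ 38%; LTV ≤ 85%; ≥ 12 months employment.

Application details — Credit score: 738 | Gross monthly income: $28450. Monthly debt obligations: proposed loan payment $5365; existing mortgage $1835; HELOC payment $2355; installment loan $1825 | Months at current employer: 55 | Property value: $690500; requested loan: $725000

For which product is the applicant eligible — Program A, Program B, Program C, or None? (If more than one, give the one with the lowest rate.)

Total debts = (5,365 + 1,835 + 2,355 + 1,825) = 11,380; DTI = 11,380/28,450 = 40%.
LTV = 725,000/690,500 = 105%.
Program A: score 738 ≥ 600; DTI 40% ≤ 50%; employment 55 ≥ 24 mo → qualifies.
Program B: score 738 ≥ 660; DTI 40% > 38%; LTV 105% > 95%; employment 55 ≥ 6 mo → does not qualify.
Program C: score 738 ≥ 620; DTI 40% > 38%; LTV 105% > 85%; employment 55 ≥ 12 mo → does not qualify.

Program A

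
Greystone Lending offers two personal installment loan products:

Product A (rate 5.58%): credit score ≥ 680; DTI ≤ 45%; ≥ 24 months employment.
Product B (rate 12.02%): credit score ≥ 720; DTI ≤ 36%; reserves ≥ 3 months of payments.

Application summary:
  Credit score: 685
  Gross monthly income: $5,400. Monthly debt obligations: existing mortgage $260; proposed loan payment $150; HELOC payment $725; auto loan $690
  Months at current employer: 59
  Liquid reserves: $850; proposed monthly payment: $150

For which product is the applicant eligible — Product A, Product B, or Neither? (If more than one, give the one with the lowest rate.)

Total debts = (260 + 150 + 725 + 690) = 1,825; DTI = 1,825/5,400 = 33.8%.
Reserves = 850/150 = 5.7 months.
Product A: score 685 ≥ 680; DTI 33.8% ≤ 45%; employment 59 ≥ 24 mo → qualifies.
Product B: score 685 < 720; DTI 33.8% ≤ 36%; reserves 5.7 ≥ 3 mo → does not qualify.

Product A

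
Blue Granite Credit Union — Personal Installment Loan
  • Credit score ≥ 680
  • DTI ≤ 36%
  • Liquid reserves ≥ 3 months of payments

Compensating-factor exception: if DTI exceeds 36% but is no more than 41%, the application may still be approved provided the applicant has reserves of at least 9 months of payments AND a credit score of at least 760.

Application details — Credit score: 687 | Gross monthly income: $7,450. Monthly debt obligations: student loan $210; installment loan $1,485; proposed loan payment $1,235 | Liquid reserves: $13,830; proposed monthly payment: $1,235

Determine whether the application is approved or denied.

Credit score 687 ≥ 680 (meets base)
Total debts = (210 + 1,485 + 1,235) = 2,930. DTI = 2,930/7,450 = 39.3% > 36% — standard DTI limit exceeded.
Reserves = 13,830/1,235 = 11.2 months ≥ 3
39.3% falls in the override range (36%–41%), so the compensating-factor test applies.
Reserves 11.2 ≥ 9 months; credit score 687 < 760.
Compensating-factor requirement not fully met.

Denied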